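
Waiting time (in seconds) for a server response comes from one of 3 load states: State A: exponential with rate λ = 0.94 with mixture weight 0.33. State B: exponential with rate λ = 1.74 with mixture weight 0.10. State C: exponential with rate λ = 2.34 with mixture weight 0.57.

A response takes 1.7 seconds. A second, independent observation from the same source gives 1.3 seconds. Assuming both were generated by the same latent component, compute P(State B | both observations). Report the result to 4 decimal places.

By Bayes' theorem, P(k | x) = π_k f_k(x) / Σ_j π_j f_j(x).
Since both observations come from the same component, the likelihood for component k is f_k(x₁)·f_k(x₂).
  p_A = [0.190163] × [0.276962] = 0.0526678
  p_B = [0.0903454] × [0.181207] = 0.0163712
  p_C = [0.0438119] × [0.11171] = 0.00489423
Prior × likelihood for each component:
  π_A·p_A = 0.33 × 0.0526678 = 0.0173804
  π_B·p_B = 0.10 × 0.0163712 = 0.00163712
  π_C·p_C = 0.57 × 0.00489423 = 0.00278971
Evidence: 0.0173804 + 0.00163712 + 0.00278971 = 0.0218072
So the posterior for State B is 0.00163712 / 0.0218072 ≈ 0.0751.

0.0751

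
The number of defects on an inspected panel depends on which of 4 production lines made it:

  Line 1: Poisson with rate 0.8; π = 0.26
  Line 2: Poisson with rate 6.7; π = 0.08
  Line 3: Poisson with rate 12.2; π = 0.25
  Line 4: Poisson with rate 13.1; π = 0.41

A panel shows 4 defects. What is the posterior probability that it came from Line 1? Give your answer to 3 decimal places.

Posterior ∝ prior × likelihood, so P(k | x) ∝ π_k f_k(x); normalise over all components.
Component likelihoods at x = 4 defects:
  p_1 = e^(−0.8)·0.8^4/4! = 0.00766855
  p_2 = e^(−6.7)·6.7^4/4! = 0.103351
  p_3 = e^(−12.2)·12.2^4/4! = 0.00464339
  p_4 = e^(−13.1)·13.1^4/4! = 0.00250967
Prior × likelihood for each component:
  π_1·p_1 = 0.26 × 0.00766855 = 0.00199382
  π_2·p_2 = 0.08 × 0.103351 = 0.00826808
  π_3·p_3 = 0.25 × 0.00464339 = 0.00116085
  π_4·p_4 = 0.41 × 0.00250967 = 0.00102896
Evidence: 0.00199382 + 0.00826808 + 0.00116085 + 0.00102896 = 0.0124517
P(Line 1 | x) ≈ 0.160

0.160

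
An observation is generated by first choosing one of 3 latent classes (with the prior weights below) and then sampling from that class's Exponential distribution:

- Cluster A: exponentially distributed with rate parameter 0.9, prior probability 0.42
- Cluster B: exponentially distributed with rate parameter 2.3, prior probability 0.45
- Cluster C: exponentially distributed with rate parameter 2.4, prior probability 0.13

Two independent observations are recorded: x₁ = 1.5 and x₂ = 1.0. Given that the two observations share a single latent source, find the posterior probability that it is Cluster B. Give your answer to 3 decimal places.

0.167

P(component k | x) = π_k·f_k(x) / marginal(x), where marginal(x) = Σ_j π_j·f_j(x).
Since both observations come from the same component, the likelihood for component k is f_k(x₁)·f_k(x₂).
  p_A = [0.9·e^(−0.9·1.5) = 0.9·e^(−1.3500) = 0.233316] × [0.365913] = 0.0853734
  p_B = [2.3·e^(−2.3·1.5) = 2.3·e^(−3.4500) = 0.073015] × [0.230595] = 0.0168369
  p_C = [2.4·e^(−2.4·1.5) = 2.4·e^(−3.6000) = 0.0655769] × [0.217723] = 0.0142776
Multiply by the mixture weights:
  π_A·p_A = 0.42 × 0.0853734 = 0.0358568
  π_B·p_B = 0.45 × 0.0168369 = 0.00757661
  π_C·p_C = 0.13 × 0.0142776 = 0.00185609
Sum: 0.0358568 + 0.00757661 + 0.00185609 = 0.0452895
So the posterior for Cluster B is 0.00757661 / 0.0452895 ≈ 0.167.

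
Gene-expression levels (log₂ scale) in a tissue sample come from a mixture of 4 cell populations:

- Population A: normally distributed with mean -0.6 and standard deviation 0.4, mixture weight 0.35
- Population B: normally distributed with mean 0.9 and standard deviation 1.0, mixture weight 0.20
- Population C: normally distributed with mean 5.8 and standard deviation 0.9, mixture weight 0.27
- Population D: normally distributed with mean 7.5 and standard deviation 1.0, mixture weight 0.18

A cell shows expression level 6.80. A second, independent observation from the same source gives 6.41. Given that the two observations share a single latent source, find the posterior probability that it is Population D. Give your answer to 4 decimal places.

0.3525

Apply Bayes' rule: the posterior for each component is proportional to its prior times its likelihood at x.
Since both observations come from the same component, the likelihood for component k is f_k(x₁)·f_k(x₂).
  f_A = [4.78858e-75] × [2.0294e-67] = 9.71795e-142
  f_B = [1.10158e-08] × [1.01929e-07] = 1.12283e-15
  f_C = [0.239103] × [0.352301] = 0.0842361
  f_D = [0.312254] × [0.220251] = 0.0687742
Prior × likelihood for each component:
  P(Z=A)·f_A = 0.35 × 9.71795e-142 = 3.40128e-142
  P(Z=B)·f_B = 0.20 × 1.12283e-15 = 2.24565e-16
  P(Z=C)·f_C = 0.27 × 0.0842361 = 0.0227438
  P(Z=D)·f_D = 0.18 × 0.0687742 = 0.0123794
Sum: 3.40128e-142 + 2.24565e-16 + 0.0227438 + 0.0123794 = 0.0351231
So the posterior for Population D is 0.0123794 / 0.0351231 ≈ 0.3525.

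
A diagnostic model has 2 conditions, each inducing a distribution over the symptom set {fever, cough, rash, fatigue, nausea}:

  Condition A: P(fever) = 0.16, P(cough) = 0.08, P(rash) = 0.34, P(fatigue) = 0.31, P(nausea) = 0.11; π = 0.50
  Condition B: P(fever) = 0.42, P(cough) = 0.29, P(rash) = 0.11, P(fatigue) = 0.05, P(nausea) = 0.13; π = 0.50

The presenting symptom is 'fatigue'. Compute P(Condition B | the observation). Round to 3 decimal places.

0.139

By Bayes' theorem, P(k | x) = π_k f_k(x) / Σ_j π_j f_j(x).
Categorical probabilities:
  f_A = P(fatigue | comp) = 0.31
  f_B = P(fatigue | comp) = 0.05
Unnormalised posteriors:
  π_A·f_A = 0.50 × 0.31 = 0.155
  π_B·f_B = 0.50 × 0.05 = 0.025
Normaliser: 0.155 + 0.025 = 0.18
Responsibility of Condition B: 0.025 / 0.18 ≈ 0.139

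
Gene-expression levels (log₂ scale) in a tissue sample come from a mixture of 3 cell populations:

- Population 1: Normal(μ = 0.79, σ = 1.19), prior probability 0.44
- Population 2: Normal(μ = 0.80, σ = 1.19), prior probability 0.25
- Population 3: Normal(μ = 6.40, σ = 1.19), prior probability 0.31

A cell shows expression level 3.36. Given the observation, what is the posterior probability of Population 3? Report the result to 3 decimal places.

0.150

Posterior ∝ prior × likelihood, so P(k | x) ∝ w_k f_k(x); normalise over all components.
Component likelihoods at x = 3.36:
  f_1 = (1/(1.19·√(2π)))·exp(−(3.36−0.79)²/(2·1.19²)) = 0.335246·exp(-2.33207) = 0.0325504
  f_2 = (1/(1.19·√(2π)))·exp(−(3.36−0.80)²/(2·1.19²)) = 0.335246·exp(-2.31396) = 0.0331454
  f_3 = (1/(1.19·√(2π)))·exp(−(3.36−6.40)²/(2·1.19²)) = 0.335246·exp(-3.26305) = 0.0128304
Multiply by the mixture weights:
  w_1·f_1 = 0.44 × 0.0325504 = 0.0143222
  w_2·f_2 = 0.25 × 0.0331454 = 0.00828634
  w_3·f_3 = 0.31 × 0.0128304 = 0.00397742
Marginal: 0.0143222 + 0.00828634 + 0.00397742 = 0.0265859
P(Population 3 | data) ≈ 0.150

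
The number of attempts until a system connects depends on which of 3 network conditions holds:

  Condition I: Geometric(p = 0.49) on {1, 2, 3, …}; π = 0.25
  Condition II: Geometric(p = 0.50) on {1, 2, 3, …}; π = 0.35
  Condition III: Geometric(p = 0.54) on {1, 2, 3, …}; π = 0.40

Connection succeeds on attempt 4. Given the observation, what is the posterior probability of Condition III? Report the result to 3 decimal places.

0.355

By Bayes' theorem, P(k | x) = π_k f_k(x) / Σ_j π_j f_j(x).
Component likelihoods at x = 4:
  p_I = 0.49·(1−0.49)^3 = 0.49·0.132651 = 0.064999
  p_II = 0.50·(1−0.50)^3 = 0.50·0.125 = 0.0625
  p_III = 0.54·(1−0.54)^3 = 0.54·0.097336 = 0.0525614
Multiply by the mixture weights:
  π_I·p_I = 0.25 × 0.064999 = 0.0162497
  π_II·p_II = 0.35 × 0.0625 = 0.021875
  π_III·p_III = 0.40 × 0.0525614 = 0.0210246
Evidence: 0.0162497 + 0.021875 + 0.0210246 = 0.0591493
P(Condition III | data) ≈ 0.355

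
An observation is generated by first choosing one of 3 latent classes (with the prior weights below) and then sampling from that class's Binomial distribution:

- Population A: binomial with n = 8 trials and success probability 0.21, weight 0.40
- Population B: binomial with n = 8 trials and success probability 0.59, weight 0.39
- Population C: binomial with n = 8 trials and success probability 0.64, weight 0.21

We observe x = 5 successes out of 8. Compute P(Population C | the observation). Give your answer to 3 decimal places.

By Bayes' theorem, P(k | x) = π_k f_k(x) / Σ_j π_j f_j(x).
Component likelihoods at x = 5 successes out of 8:
  L_A = C(8,5)·0.21^5·0.79^3 = 56·0.00040841·0.493039 = 0.0112763
  L_B = C(8,5)·0.59^5·0.41^3 = 56·0.0714924·0.068921 = 0.27593
  L_C = C(8,5)·0.64^5·0.36^3 = 56·0.107374·0.046656 = 0.28054
Weight by the priors:
  π_A·L_A = 0.40 × 0.0112763 = 0.00451051
  π_B·L_B = 0.39 × 0.27593 = 0.107613
  π_C·L_C = 0.21 × 0.28054 = 0.0589135
Denominator: 0.00451051 + 0.107613 + 0.0589135 = 0.171037
P(Population C | x) = 0.0589135 / 0.171037 ≈ 0.344

0.344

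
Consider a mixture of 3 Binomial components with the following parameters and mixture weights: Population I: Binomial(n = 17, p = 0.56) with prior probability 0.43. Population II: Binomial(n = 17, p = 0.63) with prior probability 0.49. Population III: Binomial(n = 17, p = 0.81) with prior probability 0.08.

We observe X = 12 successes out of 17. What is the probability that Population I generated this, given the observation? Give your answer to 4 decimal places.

P(component k | x) = w_k·f_k(x) / marginal(x), where marginal(x) = Σ_j w_j·f_j(x).
Evaluate each component's likelihood at the observed value:
  f_I = C(17,12)·0.56^12·0.44^5 = 6188·0.000951166·0.0164916 = 0.0970666
  f_II = C(17,12)·0.63^12·0.37^5 = 6188·0.00390919·0.0069344 = 0.167743
  f_III = C(17,12)·0.81^12·0.19^5 = 6188·0.0797664·0.00024761 = 0.122219
Unnormalised posteriors:
  w_I·f_I = 0.43 × 0.0970666 = 0.0417387
  w_II·f_II = 0.49 × 0.167743 = 0.0821943
  w_III·f_III = 0.08 × 0.122219 = 0.00977752
Normaliser: 0.0417387 + 0.0821943 + 0.00977752 = 0.13371
P(Population I | data) = 0.0417387 / 0.13371 ≈ 0.3122

0.3122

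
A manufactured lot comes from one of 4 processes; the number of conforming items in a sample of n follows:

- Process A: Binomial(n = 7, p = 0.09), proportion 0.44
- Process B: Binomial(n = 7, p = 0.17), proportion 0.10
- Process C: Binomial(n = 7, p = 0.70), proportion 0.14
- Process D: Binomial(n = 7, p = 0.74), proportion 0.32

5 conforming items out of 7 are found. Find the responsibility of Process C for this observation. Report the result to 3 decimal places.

Apply Bayes' rule: the posterior for each component is proportional to its prior times its likelihood at x.
Binomial probabilities:
  f_A = C(7,5)·0.09^5·0.91^2 = 21·5.9049e-06·0.8281 = 0.000102687
  f_B = C(7,5)·0.17^5·0.83^2 = 21·0.000141986·0.6889 = 0.00205409
  f_C = C(7,5)·0.70^5·0.30^2 = 21·0.16807·0.09 = 0.317652
  f_D = C(7,5)·0.74^5·0.26^2 = 21·0.221901·0.0676 = 0.31501
Weight by the priors:
  π_A·f_A = 0.44 × 0.000102687 = 4.51822e-05
  π_B·f_B = 0.10 × 0.00205409 = 0.000205409
  π_C·f_C = 0.14 × 0.317652 = 0.0444713
  π_D·f_D = 0.32 × 0.31501 = 0.100803
Marginal: 4.51822e-05 + 0.000205409 + 0.0444713 + 0.100803 = 0.145525
So the posterior for Process C is 0.0444713 / 0.145525 ≈ 0.306.

0.306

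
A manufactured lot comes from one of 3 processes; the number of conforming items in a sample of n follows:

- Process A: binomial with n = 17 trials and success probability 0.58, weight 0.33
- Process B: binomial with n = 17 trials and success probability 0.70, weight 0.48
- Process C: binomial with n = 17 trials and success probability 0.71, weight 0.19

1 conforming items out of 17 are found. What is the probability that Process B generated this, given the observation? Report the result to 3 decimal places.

0.008

By Bayes' theorem, P(k | x) = P(Z=k) f_k(x) / Σ_j P(Z=j) f_j(x).
Binomial probabilities:
  p_A = C(17,1)·0.58^1·0.42^16 = 17·0.58·9.37537e-07 = 9.24412e-06
  p_B = C(17,1)·0.70^1·0.30^16 = 17·0.7·4.30467e-09 = 5.12256e-08
  p_C = C(17,1)·0.71^1·0.29^16 = 17·0.71·2.50246e-09 = 3.02047e-08
Prior × likelihood for each component:
  P(Z=A)·p_A = 0.33 × 9.24412e-06 = 3.05056e-06
  P(Z=B)·p_B = 0.48 × 5.12256e-08 = 2.45883e-08
  P(Z=C)·p_C = 0.19 × 3.02047e-08 = 5.7389e-09
Marginal: 3.05056e-06 + 2.45883e-08 + 5.7389e-09 = 3.08089e-06
So the posterior for Process B is 2.45883e-08 / 3.08089e-06 ≈ 0.008.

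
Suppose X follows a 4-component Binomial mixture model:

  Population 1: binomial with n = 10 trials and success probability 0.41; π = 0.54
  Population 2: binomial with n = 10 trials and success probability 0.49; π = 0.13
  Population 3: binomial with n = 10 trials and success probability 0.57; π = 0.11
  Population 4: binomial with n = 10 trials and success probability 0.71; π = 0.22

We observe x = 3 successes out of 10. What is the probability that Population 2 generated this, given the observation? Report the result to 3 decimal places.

0.121

Apply Bayes' rule: the posterior for each component is proportional to its prior times its likelihood at x.
Evaluate each component's likelihood at the observed value:
  f_1 = 0.205824
  f_2 = 0.126695
  f_3 = 0.0604067
  f_4 = 0.0074087
Multiply by the mixture weights:
  π_1·f_1 = 0.54 × 0.205824 = 0.111145
  π_2·f_2 = 0.13 × 0.126695 = 0.0164704
  π_3·f_3 = 0.11 × 0.0604067 = 0.00664474
  π_4·f_4 = 0.22 × 0.0074087 = 0.00162992
Normaliser: 0.111145 + 0.0164704 + 0.00664474 + 0.00162992 = 0.13589
P(Population 2 | data) ≈ 0.121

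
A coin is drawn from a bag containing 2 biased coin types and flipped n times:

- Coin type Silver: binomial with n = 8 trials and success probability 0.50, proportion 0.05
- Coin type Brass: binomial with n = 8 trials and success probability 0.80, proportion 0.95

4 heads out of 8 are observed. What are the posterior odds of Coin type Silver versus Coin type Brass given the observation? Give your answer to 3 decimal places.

Since P(k|x) ∝ π_k f_k(x), the posterior odds are π_i f_i(x) / (π_j f_j(x)).
Evaluate each component's likelihood at the observed value:
  p_Silver = C(8,4)·0.50^4·0.50^4 = 70·0.0625·0.0625 = 0.273438
  p_Brass = C(8,4)·0.80^4·0.20^4 = 70·0.4096·0.0016 = 0.0458752
0.0136719 / 0.0435814 ≈ 0.314

0.314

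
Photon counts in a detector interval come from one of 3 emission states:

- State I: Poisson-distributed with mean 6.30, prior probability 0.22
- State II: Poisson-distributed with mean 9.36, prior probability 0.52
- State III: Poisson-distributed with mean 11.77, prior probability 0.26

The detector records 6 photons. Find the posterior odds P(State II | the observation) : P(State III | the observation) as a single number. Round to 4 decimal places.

Only the two components matter; the odds are (P(Z=i) f_i(x)) / (P(Z=j) f_j(x)).
Poisson probabilities:
  p_I = 0.159461
  p_II = 0.080413
  p_III = 0.0285549
Odds = (0.52/0.26) × (0.080413/0.0285549) = 2 × 2.81609 ≈ 5.6322

5.6322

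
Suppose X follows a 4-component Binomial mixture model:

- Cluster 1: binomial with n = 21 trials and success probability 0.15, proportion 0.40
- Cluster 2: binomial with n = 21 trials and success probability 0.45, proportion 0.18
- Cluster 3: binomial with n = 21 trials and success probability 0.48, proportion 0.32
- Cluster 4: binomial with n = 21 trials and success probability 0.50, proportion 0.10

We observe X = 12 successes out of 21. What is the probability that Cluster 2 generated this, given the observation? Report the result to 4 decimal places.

Apply Bayes' rule: the posterior for each component is proportional to its prior times its likelihood at x.
Evaluate each component's likelihood at the observed value:
  L_1 = C(21,12)·0.15^12·0.85^9 = 293930·1.29746e-10·0.231617 = 8.83302e-06
  L_2 = C(21,12)·0.45^12·0.55^9 = 293930·6.89525e-05·0.00460537 = 0.093338
  L_3 = C(21,12)·0.48^12·0.52^9 = 293930·0.000149587·0.00277991 = 0.122227
  L_4 = C(21,12)·0.50^12·0.50^9 = 293930·0.000244141·0.00195312 = 0.140157
Multiply by the mixture weights:
  π_1·L_1 = 0.40 × 8.83302e-06 = 3.53321e-06
  π_2·L_2 = 0.18 × 0.093338 = 0.0168008
  π_3·L_3 = 0.32 × 0.122227 = 0.0391128
  π_4·L_4 = 0.10 × 0.140157 = 0.0140157
Marginal: 3.53321e-06 + 0.0168008 + 0.0391128 + 0.0140157 = 0.0699328
Responsibility of Cluster 2: 0.0168008 / 0.0699328 ≈ 0.2402

0.2402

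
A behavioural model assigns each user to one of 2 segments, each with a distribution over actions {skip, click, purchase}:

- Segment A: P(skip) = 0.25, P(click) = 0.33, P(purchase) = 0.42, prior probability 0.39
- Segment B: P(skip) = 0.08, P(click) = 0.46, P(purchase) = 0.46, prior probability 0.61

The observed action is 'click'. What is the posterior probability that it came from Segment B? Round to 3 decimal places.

The responsibility of component k is w_k f_k(x) divided by Σ_j w_j f_j(x).
Component likelihoods at x = 'click':
  p_A = 0.33
  p_B = 0.46
Multiply by the mixture weights:
  w_A·p_A = 0.39 × 0.33 = 0.1287
  w_B·p_B = 0.61 × 0.46 = 0.2806
Sum: 0.1287 + 0.2806 = 0.4093
P(Segment B | x) = 0.2806 / 0.4093 ≈ 0.686

0.686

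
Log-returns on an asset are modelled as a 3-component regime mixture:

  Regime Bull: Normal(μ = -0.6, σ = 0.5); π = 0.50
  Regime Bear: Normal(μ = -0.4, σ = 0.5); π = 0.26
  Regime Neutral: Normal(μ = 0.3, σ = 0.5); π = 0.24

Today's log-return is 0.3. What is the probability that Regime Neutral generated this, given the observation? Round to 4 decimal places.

P(component k | x) = w_k·f_k(x) / marginal(x), where marginal(x) = Σ_j w_j·f_j(x).
Evaluate each component's likelihood at the observed value:
  p_Bull = (1/(0.5·√(2π)))·exp(−(0.3−-0.6)²/(2·0.5²)) = 0.797885·exp(-1.62000) = 0.1579
  p_Bear = (1/(0.5·√(2π)))·exp(−(0.3−-0.4)²/(2·0.5²)) = 0.797885·exp(-0.98000) = 0.299455
  p_Neutral = (1/(0.5·√(2π)))·exp(−(0.3−0.3)²/(2·0.5²)) = 0.797885·exp(-0.00000) = 0.797885
Weight by the priors:
  w_Bull·p_Bull = 0.50 × 0.1579 = 0.0789502
  w_Bear·p_Bear = 0.26 × 0.299455 = 0.0778583
  w_Neutral·p_Neutral = 0.24 × 0.797885 = 0.191492
Marginal: 0.0789502 + 0.0778583 + 0.191492 = 0.348301
P(Regime Neutral | 0.3) ≈ 0.5498

0.5498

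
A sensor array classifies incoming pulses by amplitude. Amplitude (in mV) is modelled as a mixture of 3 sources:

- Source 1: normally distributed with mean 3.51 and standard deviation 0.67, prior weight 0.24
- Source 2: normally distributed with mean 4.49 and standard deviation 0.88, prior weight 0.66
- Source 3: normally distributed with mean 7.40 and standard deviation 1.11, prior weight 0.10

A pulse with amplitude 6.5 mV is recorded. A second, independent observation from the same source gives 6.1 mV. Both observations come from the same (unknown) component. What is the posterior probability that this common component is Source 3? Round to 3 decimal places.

Posterior ∝ prior × likelihood, so P(k | x) ∝ π_k f_k(x); normalise over all components.
Since both observations come from the same component, the likelihood for component k is f_k(x₁)·f_k(x₂).
  L_1 = [2.81984e-05] × [0.000338777] = 9.55295e-09
  L_2 = [0.0333853] × [0.0850324] = 0.00283883
  L_3 = [0.258721] × [0.181025] = 0.046835
Unnormalised posteriors:
  π_1·L_1 = 0.24 × 9.55295e-09 = 2.29271e-09
  π_2·L_2 = 0.66 × 0.00283883 = 0.00187363
  π_3·L_3 = 0.10 × 0.046835 = 0.0046835
Normaliser: 2.29271e-09 + 0.00187363 + 0.0046835 = 0.00655713
Responsibility of Source 3: 0.0046835 / 0.00655713 ≈ 0.714

0.714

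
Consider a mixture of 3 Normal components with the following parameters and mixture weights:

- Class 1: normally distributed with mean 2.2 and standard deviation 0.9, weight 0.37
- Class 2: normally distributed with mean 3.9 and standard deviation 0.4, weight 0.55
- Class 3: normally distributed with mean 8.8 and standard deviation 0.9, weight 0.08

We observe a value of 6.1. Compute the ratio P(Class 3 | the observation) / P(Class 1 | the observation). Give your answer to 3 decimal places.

The posterior odds equal the prior odds times the likelihood ratio: (w_i/w_j)·(f_i(x)/f_j(x)).
Evaluate each component's likelihood at the observed value:
  L_1 = 3.70787e-05
  L_2 = 2.69244e-07
  L_3 = 0.00492428
Odds = (0.08/0.37) × (0.00492428/3.70787e-05) = 0.216216 × 132.806 ≈ 28.715

28.715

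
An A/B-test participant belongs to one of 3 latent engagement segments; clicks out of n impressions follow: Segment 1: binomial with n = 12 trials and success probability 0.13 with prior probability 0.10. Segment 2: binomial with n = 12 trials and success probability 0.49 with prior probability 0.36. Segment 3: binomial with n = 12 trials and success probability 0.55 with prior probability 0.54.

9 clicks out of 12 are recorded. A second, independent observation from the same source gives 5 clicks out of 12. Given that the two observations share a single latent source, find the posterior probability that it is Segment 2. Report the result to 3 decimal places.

Apply Bayes' rule: the posterior for each component is proportional to its prior times its likelihood at x.
Since both observations come from the same component, the likelihood for component k is f_k(x₁)·f_k(x₂).
  p_1 = [C(12,9)·0.13^9·0.87^3 = 220·1.06045e-08·0.658503 = 1.53628e-06] × [0.0110937] = 1.70431e-08
  p_2 = [C(12,9)·0.49^9·0.51^3 = 220·0.00162841·0.132651 = 0.0475224] × [0.200769] = 0.00954102
  p_3 = [C(12,9)·0.55^9·0.45^3 = 220·0.00460537·0.091125 = 0.0923261] × [0.148945] = 0.0137515
Prior × likelihood for each component:
  w_1·p_1 = 0.10 × 1.70431e-08 = 1.70431e-09
  w_2·p_2 = 0.36 × 0.00954102 = 0.00343477
  w_3·p_3 = 0.54 × 0.0137515 = 0.00742582
Denominator: 1.70431e-09 + 0.00343477 + 0.00742582 = 0.0108606
Responsibility of Segment 2: 0.00343477 / 0.0108606 ≈ 0.316

0.316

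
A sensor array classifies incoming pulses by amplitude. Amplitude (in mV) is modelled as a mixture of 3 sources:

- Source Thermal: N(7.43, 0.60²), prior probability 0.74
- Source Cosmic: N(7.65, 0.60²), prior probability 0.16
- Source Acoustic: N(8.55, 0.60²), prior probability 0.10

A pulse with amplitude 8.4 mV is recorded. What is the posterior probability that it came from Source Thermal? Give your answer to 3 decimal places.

0.541

P(component k | x) = π_k·f_k(x) / marginal(x), where marginal(x) = Σ_j π_j·f_j(x).
Evaluate each component's likelihood at the observed value:
  p_Thermal = (1/(0.60·√(2π)))·exp(−(8.4−7.43)²/(2·0.60²)) = 0.664904·exp(-1.30681) = 0.179978
  p_Cosmic = (1/(0.60·√(2π)))·exp(−(8.4−7.65)²/(2·0.60²)) = 0.664904·exp(-0.78125) = 0.304415
  p_Acoustic = (1/(0.60·√(2π)))·exp(−(8.4−8.55)²/(2·0.60²)) = 0.664904·exp(-0.03125) = 0.644447
Prior × likelihood for each component:
  π_Thermal·p_Thermal = 0.74 × 0.179978 = 0.133184
  π_Cosmic·p_Cosmic = 0.16 × 0.304415 = 0.0487064
  π_Acoustic·p_Acoustic = 0.10 × 0.644447 = 0.0644447
Marginal: 0.133184 + 0.0487064 + 0.0644447 = 0.246335
So the posterior for Source Thermal is 0.133184 / 0.246335 ≈ 0.541.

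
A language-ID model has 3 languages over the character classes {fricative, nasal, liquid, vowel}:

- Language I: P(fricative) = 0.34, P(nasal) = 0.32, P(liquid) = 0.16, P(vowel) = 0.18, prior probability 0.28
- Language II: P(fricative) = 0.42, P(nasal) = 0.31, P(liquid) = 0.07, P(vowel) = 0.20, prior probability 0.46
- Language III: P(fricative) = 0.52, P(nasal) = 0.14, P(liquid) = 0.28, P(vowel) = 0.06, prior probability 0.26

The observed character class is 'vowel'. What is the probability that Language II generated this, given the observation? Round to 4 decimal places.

By Bayes' theorem, P(k | x) = P(Z=k) f_k(x) / Σ_j P(Z=j) f_j(x).
Evaluate each component's likelihood at the observed value:
  L_I = 0.18
  L_II = 0.2
  L_III = 0.06
Multiply by the mixture weights:
  P(Z=I)·L_I = 0.28 × 0.18 = 0.0504
  P(Z=II)·L_II = 0.46 × 0.2 = 0.092
  P(Z=III)·L_III = 0.26 × 0.06 = 0.0156
Denominator: 0.0504 + 0.092 + 0.0156 = 0.158
Responsibility of Language II: 0.092 / 0.158 ≈ 0.5823

0.5823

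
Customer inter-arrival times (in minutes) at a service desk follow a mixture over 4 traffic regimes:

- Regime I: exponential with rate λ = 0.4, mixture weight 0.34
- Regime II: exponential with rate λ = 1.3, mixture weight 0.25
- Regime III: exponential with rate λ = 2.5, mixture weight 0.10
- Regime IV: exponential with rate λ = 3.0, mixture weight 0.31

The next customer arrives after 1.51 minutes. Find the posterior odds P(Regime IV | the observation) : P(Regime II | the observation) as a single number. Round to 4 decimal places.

Since P(k|x) ∝ π_k f_k(x), the posterior odds are π_i f_i(x) / (π_j f_j(x)).
Component likelihoods at x = 1.51 minutes:
  L_I = 0.218648
  L_II = 0.182567
  L_III = 0.0573427
  L_IV = 0.032342
Odds = (0.31/0.25) × (0.032342/0.182567) = 1.24 × 0.177151 ≈ 0.2197

0.2197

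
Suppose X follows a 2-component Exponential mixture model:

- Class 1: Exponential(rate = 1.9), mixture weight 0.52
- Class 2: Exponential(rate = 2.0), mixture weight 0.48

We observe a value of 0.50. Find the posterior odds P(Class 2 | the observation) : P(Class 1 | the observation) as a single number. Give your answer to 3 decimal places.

0.924

Only the two components matter; the odds are (P(Z=i) f_i(x)) / (P(Z=j) f_j(x)).
Evaluate each component's likelihood at the observed value:
  p_1 = 1.9·e^(−1.9·0.50) = 1.9·e^(−0.9500) = 0.734808
  p_2 = 2.0·e^(−2.0·0.50) = 2.0·e^(−1.0000) = 0.735759
0.353164 / 0.3821 ≈ 0.924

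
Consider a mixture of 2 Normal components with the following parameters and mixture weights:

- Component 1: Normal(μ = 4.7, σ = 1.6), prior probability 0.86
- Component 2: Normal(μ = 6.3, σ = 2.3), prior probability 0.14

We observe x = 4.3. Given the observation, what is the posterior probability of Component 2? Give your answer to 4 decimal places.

Posterior ∝ prior × likelihood, so P(k | x) ∝ π_k f_k(x); normalise over all components.
Normal densities:
  L_1 = (1/(1.6·√(2π)))·exp(−(4.3−4.7)²/(2·1.6²)) = 0.249339·exp(-0.03125) = 0.241668
  L_2 = (1/(2.3·√(2π)))·exp(−(4.3−6.3)²/(2·2.3²)) = 0.173453·exp(-0.37807) = 0.118847
Unnormalised posteriors:
  π_1·L_1 = 0.86 × 0.241668 = 0.207834
  π_2·L_2 = 0.14 × 0.118847 = 0.0166386
Sum: 0.207834 + 0.0166386 = 0.224473
P(Component 2 | data) = 0.0166386 / 0.224473 ≈ 0.0741

0.0741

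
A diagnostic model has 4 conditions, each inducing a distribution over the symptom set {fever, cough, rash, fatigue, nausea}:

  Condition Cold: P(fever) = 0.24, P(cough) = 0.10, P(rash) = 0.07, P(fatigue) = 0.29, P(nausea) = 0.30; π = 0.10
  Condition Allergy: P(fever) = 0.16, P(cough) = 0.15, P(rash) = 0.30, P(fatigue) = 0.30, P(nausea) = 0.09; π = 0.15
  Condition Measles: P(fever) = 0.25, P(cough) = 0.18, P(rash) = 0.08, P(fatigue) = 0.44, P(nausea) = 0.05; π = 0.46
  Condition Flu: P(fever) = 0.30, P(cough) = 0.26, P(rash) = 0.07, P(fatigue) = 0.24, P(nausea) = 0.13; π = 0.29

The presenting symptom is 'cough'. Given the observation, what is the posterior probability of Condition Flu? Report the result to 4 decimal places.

Posterior ∝ prior × likelihood, so P(k | x) ∝ P(Z=k) f_k(x); normalise over all components.
Evaluate each component's likelihood at the observed value:
  p_Cold = 0.1
  p_Allergy = 0.15
  p_Measles = 0.18
  p_Flu = 0.26
Multiply by the mixture weights:
  P(Z=Cold)·p_Cold = 0.10 × 0.1 = 0.01
  P(Z=Allergy)·p_Allergy = 0.15 × 0.15 = 0.0225
  P(Z=Measles)·p_Measles = 0.46 × 0.18 = 0.0828
  P(Z=Flu)·p_Flu = 0.29 × 0.26 = 0.0754
Normaliser: 0.01 + 0.0225 + 0.0828 + 0.0754 = 0.1907
P(Condition Flu | the observation) ≈ 0.3954

0.3954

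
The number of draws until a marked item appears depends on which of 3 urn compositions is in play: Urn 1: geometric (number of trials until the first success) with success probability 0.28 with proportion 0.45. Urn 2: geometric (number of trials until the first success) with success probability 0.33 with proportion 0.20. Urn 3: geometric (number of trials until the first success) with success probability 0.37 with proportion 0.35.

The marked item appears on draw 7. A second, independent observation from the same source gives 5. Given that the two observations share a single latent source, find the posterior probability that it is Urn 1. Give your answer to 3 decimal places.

Apply Bayes' rule: the posterior for each component is proportional to its prior times its likelihood at x.
Since both observations come from the same component, the likelihood for component k is f_k(x₁)·f_k(x₂).
  p_1 = [0.0390079] × [0.0752468] = 0.00293522
  p_2 = [0.0298513] × [0.0664987] = 0.00198507
  p_3 = [0.0231337] × [0.058286] = 0.00134837
Weight by the priors:
  π_1·p_1 = 0.45 × 0.00293522 = 0.00132085
  π_2·p_2 = 0.20 × 0.00198507 = 0.000397014
  π_3·p_3 = 0.35 × 0.00134837 = 0.000471929
Evidence: 0.00132085 + 0.000397014 + 0.000471929 = 0.00218979
So the posterior for Urn 1 is 0.00132085 / 0.00218979 ≈ 0.603.

0.603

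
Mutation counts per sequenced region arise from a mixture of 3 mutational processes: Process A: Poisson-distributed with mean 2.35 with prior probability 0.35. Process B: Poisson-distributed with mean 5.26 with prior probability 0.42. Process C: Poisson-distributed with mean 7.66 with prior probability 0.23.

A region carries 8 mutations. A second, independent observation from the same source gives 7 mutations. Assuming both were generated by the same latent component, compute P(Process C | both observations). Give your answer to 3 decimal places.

0.558

By Bayes' theorem, P(k | x) = π_k f_k(x) / Σ_j π_j f_j(x).
Since both observations come from the same component, the likelihood for component k is f_k(x₁)·f_k(x₂).
  L_A = [0.00220004] × [0.00748949] = 1.64772e-05
  L_B = [0.0755051] × [0.114837] = 0.00867076
  L_C = [0.138552] × [0.144702] = 0.0200488
Prior × likelihood for each component:
  π_A·L_A = 0.35 × 1.64772e-05 = 5.76701e-06
  π_B·L_B = 0.42 × 0.00867076 = 0.00364172
  π_C·L_C = 0.23 × 0.0200488 = 0.00461123
Marginal: 5.76701e-06 + 0.00364172 + 0.00461123 = 0.00825872
Responsibility of Process C: 0.00461123 / 0.00825872 ≈ 0.558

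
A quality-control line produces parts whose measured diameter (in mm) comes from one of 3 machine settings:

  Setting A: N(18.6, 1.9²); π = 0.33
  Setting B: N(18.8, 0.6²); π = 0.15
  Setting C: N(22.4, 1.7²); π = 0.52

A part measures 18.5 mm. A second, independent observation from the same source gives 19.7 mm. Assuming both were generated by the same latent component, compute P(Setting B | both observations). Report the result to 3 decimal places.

Posterior ∝ prior × likelihood, so P(k | x) ∝ P(Z=k) f_k(x); normalise over all components.
Since both observations come from the same component, the likelihood for component k is f_k(x₁)·f_k(x₂).
  L_A = [0.209679] × [0.177571] = 0.037233
  L_B = [0.586776] × [0.215863] = 0.126663
  L_C = [0.0168896] × [0.0664828] = 0.00112287
Weight by the priors:
  P(Z=A)·L_A = 0.33 × 0.037233 = 0.0122869
  P(Z=B)·L_B = 0.15 × 0.126663 = 0.0189994
  P(Z=C)·L_C = 0.52 × 0.00112287 = 0.000583893
Denominator: 0.0122869 + 0.0189994 + 0.000583893 = 0.0318702
Responsibility of Setting B: 0.0189994 / 0.0318702 ≈ 0.596

0.596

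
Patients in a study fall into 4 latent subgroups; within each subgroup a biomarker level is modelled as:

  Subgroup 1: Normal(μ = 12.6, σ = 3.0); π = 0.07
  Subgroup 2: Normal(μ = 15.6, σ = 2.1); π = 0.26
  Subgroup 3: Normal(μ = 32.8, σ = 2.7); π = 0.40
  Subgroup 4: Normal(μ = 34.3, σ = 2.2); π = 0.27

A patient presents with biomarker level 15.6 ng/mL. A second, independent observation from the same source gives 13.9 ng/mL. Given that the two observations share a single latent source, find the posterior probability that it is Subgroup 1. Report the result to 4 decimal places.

0.0918

Apply Bayes' rule: the posterior for each component is proportional to its prior times its likelihood at x.
Since both observations come from the same component, the likelihood for component k is f_k(x₁)·f_k(x₂).
  p_1 = [(1/(3.0·√(2π)))·exp(−(15.6−12.6)²/(2·3.0²)) = 0.132981·exp(-0.50000) = 0.0806569] × [0.121064] = 0.00976461
  p_2 = [(1/(2.1·√(2π)))·exp(−(15.6−15.6)²/(2·2.1²)) = 0.189973·exp(-0.00000) = 0.189973] × [0.136895] = 0.0260063
  p_3 = [(1/(2.7·√(2π)))·exp(−(15.6−32.8)²/(2·2.7²)) = 0.147756·exp(-20.29081) = 2.27698e-10] × [3.38323e-12] = 7.70356e-22
  p_4 = [(1/(2.2·√(2π)))·exp(−(15.6−34.3)²/(2·2.2²)) = 0.181337·exp(-36.12500) = 3.71193e-17] × [3.86735e-20] = 1.43553e-36
Weight by the priors:
  π_1·p_1 = 0.07 × 0.00976461 = 0.000683523
  π_2·p_2 = 0.26 × 0.0260063 = 0.00676164
  π_3·p_3 = 0.40 × 7.70356e-22 = 3.08142e-22
  π_4·p_4 = 0.27 × 1.43553e-36 = 3.87594e-37
Evidence: 0.000683523 + 0.00676164 + 3.08142e-22 + 3.87594e-37 = 0.00744516
So the posterior for Subgroup 1 is 0.000683523 / 0.00744516 ≈ 0.0918.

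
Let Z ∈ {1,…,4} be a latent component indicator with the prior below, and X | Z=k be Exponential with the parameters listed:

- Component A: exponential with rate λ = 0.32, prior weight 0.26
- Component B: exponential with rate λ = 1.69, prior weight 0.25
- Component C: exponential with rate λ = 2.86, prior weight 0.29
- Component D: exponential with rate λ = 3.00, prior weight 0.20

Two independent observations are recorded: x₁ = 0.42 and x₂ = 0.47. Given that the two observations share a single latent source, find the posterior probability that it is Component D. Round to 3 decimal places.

0.255

The responsibility of component k is π_k f_k(x) divided by Σ_j π_j f_j(x).
Since both observations come from the same component, the likelihood for component k is f_k(x₁)·f_k(x₂).
  f_A = [0.279757] × [0.275316] = 0.0770217
  f_B = [0.831045] × [0.763707] = 0.634675
  f_C = [0.860382] × [0.74574] = 0.641621
  f_D = [0.850962] × [0.73243] = 0.62327
Unnormalised posteriors:
  π_A·f_A = 0.26 × 0.0770217 = 0.0200256
  π_B·f_B = 0.25 × 0.634675 = 0.158669
  π_C·f_C = 0.29 × 0.641621 = 0.18607
  π_D·f_D = 0.20 × 0.62327 = 0.124654
Marginal: 0.0200256 + 0.158669 + 0.18607 + 0.124654 = 0.489419
Responsibility of Component D: 0.124654 / 0.489419 ≈ 0.255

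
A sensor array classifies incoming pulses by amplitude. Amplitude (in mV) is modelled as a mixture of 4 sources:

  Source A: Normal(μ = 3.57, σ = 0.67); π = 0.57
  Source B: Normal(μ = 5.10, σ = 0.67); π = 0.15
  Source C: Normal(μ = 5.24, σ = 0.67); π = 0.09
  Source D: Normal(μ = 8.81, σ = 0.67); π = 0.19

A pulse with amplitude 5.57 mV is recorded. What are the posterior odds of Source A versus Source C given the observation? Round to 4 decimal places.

Posterior odds = (π_i f_i(x)) / (π_j f_j(x)); the normalising sum cancels.
Normal densities:
  p_A = 0.00691684
  p_B = 0.465563
  p_C = 0.52742
  p_D = 4.97521e-06
Odds = (0.57/0.09) × (0.00691684/0.52742) = 6.33333 × 0.0131145 ≈ 0.0831

0.0831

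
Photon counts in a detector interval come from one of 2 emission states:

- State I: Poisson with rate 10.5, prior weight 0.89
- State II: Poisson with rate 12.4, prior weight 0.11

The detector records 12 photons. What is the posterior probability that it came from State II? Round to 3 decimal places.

0.120

The responsibility of component k is π_k f_k(x) divided by Σ_j π_j f_j(x).
Evaluate each component's likelihood at the observed value:
  f_I = e^(−10.5)·10.5^12/12! = 0.103239
  f_II = e^(−12.4)·12.4^12/12! = 0.113624
Unnormalised posteriors:
  π_I·f_I = 0.89 × 0.103239 = 0.0918825
  π_II·f_II = 0.11 × 0.113624 = 0.0124987
Sum: 0.0918825 + 0.0124987 = 0.104381
Responsibility of State II: 0.0124987 / 0.104381 ≈ 0.120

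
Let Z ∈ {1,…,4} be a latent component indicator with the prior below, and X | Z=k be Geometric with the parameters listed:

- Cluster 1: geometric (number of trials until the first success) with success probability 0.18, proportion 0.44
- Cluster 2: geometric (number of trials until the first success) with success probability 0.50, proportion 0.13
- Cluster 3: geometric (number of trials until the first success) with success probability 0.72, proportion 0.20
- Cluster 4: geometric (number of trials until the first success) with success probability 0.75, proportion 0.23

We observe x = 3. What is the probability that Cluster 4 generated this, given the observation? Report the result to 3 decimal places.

0.118

The responsibility of component k is π_k f_k(x) divided by Σ_j π_j f_j(x).
Geometric probabilities:
  L_1 = 0.18·(1−0.18)^2 = 0.18·0.6724 = 0.121032
  L_2 = 0.50·(1−0.50)^2 = 0.50·0.25 = 0.125
  L_3 = 0.72·(1−0.72)^2 = 0.72·0.0784 = 0.056448
  L_4 = 0.75·(1−0.75)^2 = 0.75·0.0625 = 0.046875
Weight by the priors:
  π_1·L_1 = 0.44 × 0.121032 = 0.0532541
  π_2·L_2 = 0.13 × 0.125 = 0.01625
  π_3·L_3 = 0.20 × 0.056448 = 0.0112896
  π_4·L_4 = 0.23 × 0.046875 = 0.0107813
Normaliser: 0.0532541 + 0.01625 + 0.0112896 + 0.0107813 = 0.0915749
So the posterior for Cluster 4 is 0.0107813 / 0.0915749 ≈ 0.118.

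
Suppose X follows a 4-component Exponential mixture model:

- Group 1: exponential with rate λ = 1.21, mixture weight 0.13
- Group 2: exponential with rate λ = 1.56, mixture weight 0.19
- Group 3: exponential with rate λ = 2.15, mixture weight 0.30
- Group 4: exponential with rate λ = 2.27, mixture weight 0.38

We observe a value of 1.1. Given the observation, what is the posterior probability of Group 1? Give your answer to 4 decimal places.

0.1835

P(component k | x) = P(Z=k)·f_k(x) / marginal(x), where marginal(x) = Σ_j P(Z=j)·f_j(x).
Component likelihoods at x = 1.1:
  p_1 = 0.319698
  p_2 = 0.280463
  p_3 = 0.201991
  p_4 = 0.186893
Weight by the priors:
  P(Z=1)·p_1 = 0.13 × 0.319698 = 0.0415607
  P(Z=2)·p_2 = 0.19 × 0.280463 = 0.0532879
  P(Z=3)·p_3 = 0.30 × 0.201991 = 0.0605973
  P(Z=4)·p_4 = 0.38 × 0.186893 = 0.0710193
Marginal: 0.0415607 + 0.0532879 + 0.0605973 + 0.0710193 = 0.226465
So the posterior for Group 1 is 0.0415607 / 0.226465 ≈ 0.1835.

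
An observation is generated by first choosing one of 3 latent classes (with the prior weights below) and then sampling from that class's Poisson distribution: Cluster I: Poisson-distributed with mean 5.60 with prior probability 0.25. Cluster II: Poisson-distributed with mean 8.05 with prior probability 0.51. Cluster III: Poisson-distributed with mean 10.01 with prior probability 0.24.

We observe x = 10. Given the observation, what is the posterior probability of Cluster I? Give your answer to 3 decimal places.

Apply Bayes' rule: the posterior for each component is proportional to its prior times its likelihood at x.
Poisson probabilities:
  p_I = e^(−5.60)·5.60^10/10! = 0.0309078
  p_II = e^(−8.05)·8.05^10/10! = 0.100491
  p_III = e^(−10.01)·10.01^10/10! = 0.125109
Prior × likelihood for each component:
  π_I·p_I = 0.25 × 0.0309078 = 0.00772695
  π_II·p_II = 0.51 × 0.100491 = 0.0512502
  π_III·p_III = 0.24 × 0.125109 = 0.0300263
Marginal: 0.00772695 + 0.0512502 + 0.0300263 = 0.0890034
P(Cluster I | 10) = 0.00772695 / 0.0890034 ≈ 0.087

0.087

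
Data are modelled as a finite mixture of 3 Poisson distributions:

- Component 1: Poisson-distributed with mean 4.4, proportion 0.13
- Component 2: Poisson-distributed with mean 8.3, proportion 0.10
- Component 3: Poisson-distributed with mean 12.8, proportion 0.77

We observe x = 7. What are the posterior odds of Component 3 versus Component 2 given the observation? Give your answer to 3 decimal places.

The posterior odds equal the prior odds times the likelihood ratio: (π_i/π_j)·(f_i(x)/f_j(x)).
Evaluate each component's likelihood at the observed value:
  L_1 = 0.0777754
  L_2 = 0.133805
  L_3 = 0.0308368
Posterior odds = (π_3·L_3) / (π_2·L_2) = (0.77·0.0308368) / (0.10·0.133805) = 0.0237444 / 0.0133805 ≈ 1.775

1.775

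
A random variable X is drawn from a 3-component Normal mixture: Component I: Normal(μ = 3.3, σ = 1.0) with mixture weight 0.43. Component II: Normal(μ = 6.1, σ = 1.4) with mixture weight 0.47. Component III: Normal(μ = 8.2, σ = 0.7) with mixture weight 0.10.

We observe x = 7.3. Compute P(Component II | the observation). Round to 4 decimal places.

The responsibility of component k is w_k f_k(x) divided by Σ_j w_j f_j(x).
Evaluate each component's likelihood at the observed value:
  p_I = (1/(1.0·√(2π)))·exp(−(7.3−3.3)²/(2·1.0²)) = 0.398942·exp(-8.00000) = 0.00013383
  p_II = (1/(1.4·√(2π)))·exp(−(7.3−6.1)²/(2·1.4²)) = 0.284959·exp(-0.36735) = 0.197354
  p_III = (1/(0.7·√(2π)))·exp(−(7.3−8.2)²/(2·0.7²)) = 0.569918·exp(-0.82653) = 0.249376
Weight by the priors:
  w_I·p_I = 0.43 × 0.00013383 = 5.7547e-05
  w_II·p_II = 0.47 × 0.197354 = 0.0927562
  w_III·p_III = 0.10 × 0.249376 = 0.0249376
Evidence: 5.7547e-05 + 0.0927562 + 0.0249376 = 0.117751
Responsibility of Component II: 0.0927562 / 0.117751 ≈ 0.7877

0.7877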